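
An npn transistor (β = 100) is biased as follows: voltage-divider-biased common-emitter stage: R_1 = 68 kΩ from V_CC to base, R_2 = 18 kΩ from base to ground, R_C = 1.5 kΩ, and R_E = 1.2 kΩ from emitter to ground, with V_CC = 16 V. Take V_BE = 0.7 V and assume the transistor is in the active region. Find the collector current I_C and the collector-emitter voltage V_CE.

I_C ≈ 2 mA, V_CE ≈ 11 V

Thevenize the base divider: V_Th = V_CC·R_2/(R_1+R_2) = 16×18/86 = 3.35 V, R_Th = R_1‖R_2 = 14.2 kΩ.
Base-emitter loop: V_Th = I_B·R_Th + V_BE + (β+1)I_B·R_E, so I_B = (3.35 − 0.7) / (14.2 + 101×1.2) = 0.0196 mA.
I_C = β·I_B = 100×0.0196 = 1.96 mA, and I_E = (β+1)I_B = 1.98 mA.
V_CE = V_CC − I_C·R_C − I_E·R_E = 16 − 1.96×1.5 − 1.98×1.2 = 10.7 V.
V_CE = 10.7 V > 0.2 V confirms active-region operation.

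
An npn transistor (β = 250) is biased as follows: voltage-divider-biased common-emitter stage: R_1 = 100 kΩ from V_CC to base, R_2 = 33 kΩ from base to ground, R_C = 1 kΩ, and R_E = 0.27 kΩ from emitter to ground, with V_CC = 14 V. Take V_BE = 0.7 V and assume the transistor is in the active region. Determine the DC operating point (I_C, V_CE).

I_C ≈ 7.5 mA, V_CE ≈ 4.5 V

Thevenize the base divider: V_Th = V_CC·R_2/(R_1+R_2) = 14×33/133 = 3.47 V, R_Th = R_1‖R_2 = 24.8 kΩ.
Base-emitter loop: V_Th = I_B·R_Th + V_BE + (β+1)I_B·R_E, so I_B = (3.47 − 0.7) / (24.8 + 251×0.27) = 0.03 mA.
I_C = β·I_B = 250×0.03 = 7.49 mA, and I_E = (β+1)I_B = 7.52 mA.
V_CE = V_CC − I_C·R_C − I_E·R_E = 14 − 7.49×1 − 7.52×0.27 = 4.48 V.
V_CE = 4.48 V > 0.2 V confirms active-region operation.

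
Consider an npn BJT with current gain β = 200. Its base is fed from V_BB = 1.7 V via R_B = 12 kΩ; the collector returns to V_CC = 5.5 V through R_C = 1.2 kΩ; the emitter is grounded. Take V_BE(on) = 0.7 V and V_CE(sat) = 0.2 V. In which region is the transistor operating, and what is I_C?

saturation; I_C ≈ 4.4 mA

Assume active: I_B = (1.7 − 0.7)/12 = 0.0833 mA, giving I_C = β·I_B = 16.7 mA.
But then V_CE = 5.5 − 16.7×1.2 = -14.5 V < V_CE(sat) = 0.2 V — impossible in the active region.
So the transistor is saturated. With V_CE = 0.2 V, I_C = (V_CC − 0.2)/R_C = 5.3/1.2 = 4.42 mA.
Check: β·I_B = 16.7 mA > I_C = 4.42 mA, confirming saturation.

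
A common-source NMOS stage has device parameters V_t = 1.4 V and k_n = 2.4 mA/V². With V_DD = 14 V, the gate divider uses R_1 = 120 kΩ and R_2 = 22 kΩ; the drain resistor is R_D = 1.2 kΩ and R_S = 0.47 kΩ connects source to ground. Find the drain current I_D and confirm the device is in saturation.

I_D ≈ 0.4 mA

V_G = V_DD·R_2/(R_1+R_2) = 14×22/142 = 2.17 V.
Assume saturation: I_D = (k_n/2)(V_GS − V_t)² with V_GS = V_G − I_D·R_S = 2.17 − 0.47·I_D.
Substituting gives 0.265·I_D² − 1.87·I_D + 0.71 = 0, with roots I_D = 0.403 or 6.64 mA.
The root I_D = 6.64 mA gives V_GS = -0.953 V ≤ V_t, so take I_D = 0.403 mA.
Then V_GS = 1.98 V and V_DS = V_DD − I_D(R_D+R_S) = 14 − 0.403×1.67 = 13.3 V.
Saturation requires V_DS ≥ V_GS − V_t = 0.58 V; 13.3 ≥ 0.58 ✓.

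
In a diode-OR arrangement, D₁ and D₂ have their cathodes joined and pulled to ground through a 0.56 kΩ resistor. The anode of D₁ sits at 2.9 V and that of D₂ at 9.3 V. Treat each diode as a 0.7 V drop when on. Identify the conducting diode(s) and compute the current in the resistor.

Assume both conduct. Then node N would need to be at both 2.9−0.7 = 2.2 V and 9.3−0.7 = 8.6 V, which is impossible.
Assume only D₂ conducts: V_N = 9.3 − 0.7 = 8.6 V, so I_R = 8.6/0.56 = 15.4 mA.
Check D₁: its anode-to-cathode voltage is 2.9 − 8.6 = -5.7 V < 0.7 V, so it is off. The assumption is consistent.

Only D₂ conducts; I_R ≈ 15 mA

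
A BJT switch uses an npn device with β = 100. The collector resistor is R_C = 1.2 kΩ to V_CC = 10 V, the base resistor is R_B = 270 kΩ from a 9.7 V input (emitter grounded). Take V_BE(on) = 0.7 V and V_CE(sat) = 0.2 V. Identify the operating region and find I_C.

active; I_C ≈ 3.3 mA

Assume active. Base-emitter loop: I_B = (V_BB − V_BE)/R_B = (9.7 − 0.7)/270 = 0.0333 mA.
I_C = β·I_B = 100×0.0333 = 3.33 mA.
V_CE = V_CC − I_C·R_C = 10 − 3.33×1.2 = 6 V > V_CE(sat), so the active-region assumption holds.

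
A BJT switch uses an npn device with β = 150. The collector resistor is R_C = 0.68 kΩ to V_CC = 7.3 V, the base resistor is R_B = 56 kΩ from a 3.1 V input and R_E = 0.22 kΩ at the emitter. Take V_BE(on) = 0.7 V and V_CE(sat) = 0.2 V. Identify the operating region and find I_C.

Assume active. Base-emitter loop: I_B = (V_BB − V_BE)/(R_B + (β+1)R_E) = (3.1 − 0.7)/(56 + 151×0.22) = 0.0269 mA.
I_C = β·I_B = 150×0.0269 = 4.03 mA.
V_CE = V_CC − I_C·R_C − I_E·R_E = 7.3 − 4.03×0.68 − 4.06×0.22 = 3.66 V > V_CE(sat), so the active-region assumption holds.

active; I_C ≈ 4 mA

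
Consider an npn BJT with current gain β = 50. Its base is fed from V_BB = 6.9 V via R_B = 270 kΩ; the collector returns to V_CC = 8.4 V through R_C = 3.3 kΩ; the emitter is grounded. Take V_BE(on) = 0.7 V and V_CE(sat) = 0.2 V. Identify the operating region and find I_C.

active; I_C ≈ 1.1 mA

Assume active. Base-emitter loop: I_B = (V_BB − V_BE)/R_B = (6.9 − 0.7)/270 = 0.023 mA.
I_C = β·I_B = 50×0.023 = 1.15 mA.
V_CE = V_CC − I_C·R_C = 8.4 − 1.15×3.3 = 4.61 V > V_CE(sat), so the active-region assumption holds.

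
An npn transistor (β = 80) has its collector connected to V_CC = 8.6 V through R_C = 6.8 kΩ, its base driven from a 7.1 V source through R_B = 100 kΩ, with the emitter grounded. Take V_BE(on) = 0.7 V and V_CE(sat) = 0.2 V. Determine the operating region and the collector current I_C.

saturation; I_C ≈ 1.2 mA

Assume active: I_B = (7.1 − 0.7)/100 = 0.064 mA, giving I_C = β·I_B = 5.12 mA.
But then V_CE = 8.6 − 5.12×6.8 = -26.2 V < V_CE(sat) = 0.2 V — impossible in the active region.
So the transistor is saturated. With V_CE = 0.2 V, I_C = (V_CC − 0.2)/R_C = 8.4/6.8 = 1.24 mA.
Check: β·I_B = 5.12 mA > I_C = 1.24 mA, confirming saturation.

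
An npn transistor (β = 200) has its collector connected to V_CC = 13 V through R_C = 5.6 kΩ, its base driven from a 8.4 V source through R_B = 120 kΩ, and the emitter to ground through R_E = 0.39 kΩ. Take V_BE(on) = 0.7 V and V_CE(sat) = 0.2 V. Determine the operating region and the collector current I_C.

saturation; I_C ≈ 2.1 mA

Assume active: I_B = (8.4 − 0.7)/(120 + 201×0.39) = 0.0388 mA, I_C = β·I_B = 7.76 mA.
Then V_CE = 13 − 7.76×5.6 − 7.8×0.39 = -33.5 V < 0.2 V — the active assumption fails.
Re-solve with V_CE = 0.2 V. KCL at the emitter: V_E/R_E = (V_BB−0.7−V_E)/R_B + (V_CC−0.2−V_E)/R_C, giving V_E = 0.854 V.
I_C = (V_CC − 0.2 − V_E)/R_C = (12.8 − 0.854)/5.6 = 2.13 mA.
Check: I_B = (7.7 − 0.854)/120 = 0.057 mA, and β·I_B = 11.4 mA > I_C, confirming saturation.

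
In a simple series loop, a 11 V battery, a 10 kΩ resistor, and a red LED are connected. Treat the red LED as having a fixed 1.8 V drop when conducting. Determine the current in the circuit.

I ≈ 0.92 mA

KVL around the loop: 11 = V_D + I·R = 1.8 + I × 10 kΩ.
So I = (11 − 1.8) / 10 kΩ = 9.2 / 10 = 0.92 mA.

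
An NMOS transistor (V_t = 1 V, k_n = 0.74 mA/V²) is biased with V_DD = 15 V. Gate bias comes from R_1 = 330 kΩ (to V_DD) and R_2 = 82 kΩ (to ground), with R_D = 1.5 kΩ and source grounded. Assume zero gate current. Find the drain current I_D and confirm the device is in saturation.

I_D ≈ 1.5 mA

V_G = V_DD·R_2/(R_1+R_2) = 15×82/412 = 2.99 V. With the source grounded, V_GS = V_G = 2.99 V.
Assume saturation: I_D = (k_n/2)(V_GS − V_t)² = (0.74/2)×(2.99 − 1)² = 0.37×1.99² = 1.46 mA.
V_DS = V_DD − I_D·R_D = 15 − 1.46×1.5 = 12.8 V.
Saturation requires V_DS ≥ V_GS − V_t = 1.99 V; 12.8 ≥ 1.99 ✓.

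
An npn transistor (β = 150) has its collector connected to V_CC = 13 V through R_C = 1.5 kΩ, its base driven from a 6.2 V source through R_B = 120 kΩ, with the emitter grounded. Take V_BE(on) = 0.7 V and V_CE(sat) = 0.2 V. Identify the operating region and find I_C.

active; I_C ≈ 6.9 mA

Assume active. Base-emitter loop: I_B = (V_BB − V_BE)/R_B = (6.2 − 0.7)/120 = 0.0458 mA.
I_C = β·I_B = 150×0.0458 = 6.87 mA.
V_CE = V_CC − I_C·R_C = 13 − 6.87×1.5 = 2.69 V > V_CE(sat), so the active-region assumption holds.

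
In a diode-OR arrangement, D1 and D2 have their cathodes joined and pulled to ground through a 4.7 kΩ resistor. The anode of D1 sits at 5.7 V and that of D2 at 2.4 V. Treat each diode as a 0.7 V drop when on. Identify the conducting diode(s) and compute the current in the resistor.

Only D1 conducts; I_R ≈ 1.1 mA

Assume both conduct. Then node N would need to be at both 5.7−0.7 = 5 V and 2.4−0.7 = 1.7 V, which is impossible.
Assume only D1 conducts: V_N = 5.7 − 0.7 = 5 V, so I_R = 5/4.7 = 1.06 mA.
Check D2: its anode-to-cathode voltage is 2.4 − 5 = -2.6 V < 0.7 V, so it is off. The assumption is consistent.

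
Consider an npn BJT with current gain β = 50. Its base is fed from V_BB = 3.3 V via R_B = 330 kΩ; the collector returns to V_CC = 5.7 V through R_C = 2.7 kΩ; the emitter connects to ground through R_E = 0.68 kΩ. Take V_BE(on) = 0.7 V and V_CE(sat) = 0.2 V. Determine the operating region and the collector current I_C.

active; I_C ≈ 0.36 mA

Assume active. Base-emitter loop: I_B = (V_BB − V_BE)/(R_B + (β+1)R_E) = (3.3 − 0.7)/(330 + 51×0.68) = 0.00713 mA.
I_C = β·I_B = 50×0.00713 = 0.356 mA.
V_CE = V_CC − I_C·R_C − I_E·R_E = 5.7 − 0.356×2.7 − 0.364×0.68 = 4.49 V > V_CE(sat), so the active-region assumption holds.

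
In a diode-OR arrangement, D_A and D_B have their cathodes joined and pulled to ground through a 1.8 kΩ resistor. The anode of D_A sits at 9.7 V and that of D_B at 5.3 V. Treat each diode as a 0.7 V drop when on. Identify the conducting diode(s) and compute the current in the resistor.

Assume both conduct. Then node N would need to be at both 9.7−0.7 = 9 V and 5.3−0.7 = 4.6 V, which is impossible.
Assume only D_A conducts: V_N = 9.7 − 0.7 = 9 V, so I_R = 9/1.8 = 5 mA.
Check D_B: its anode-to-cathode voltage is 5.3 − 9 = -3.7 V < 0.7 V, so it is off. The assumption is consistent.

Only D_A conducts; I_R ≈ 5 mA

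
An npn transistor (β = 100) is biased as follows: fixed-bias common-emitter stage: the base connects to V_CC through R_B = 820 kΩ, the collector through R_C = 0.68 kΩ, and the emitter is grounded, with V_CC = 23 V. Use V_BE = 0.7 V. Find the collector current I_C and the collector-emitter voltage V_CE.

Base loop: V_CC = I_B·R_B + V_BE, so I_B = (23 − 0.7)/820 kΩ = 0.0272 mA.
In the active region I_C = β·I_B = 100 × 0.0272 = 2.72 mA.
Collector loop: V_CE = V_CC − I_C·R_C = 23 − 2.72×0.68 = 21.2 V.
Since V_CE = 21.2 V > V_CE(sat) ≈ 0.2 V, the transistor is in the active region as assumed.

I_C ≈ 2.7 mA, V_CE ≈ 21 V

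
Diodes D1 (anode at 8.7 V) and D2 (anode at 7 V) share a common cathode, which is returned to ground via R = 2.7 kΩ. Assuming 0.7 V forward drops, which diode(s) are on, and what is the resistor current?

Only D1 conducts; I_R ≈ 3 mA

Assume both conduct. Then node N would need to be at both 8.7−0.7 = 8 V and 7−0.7 = 6.3 V, which is impossible.
Assume only D1 conducts: V_N = 8.7 − 0.7 = 8 V, so I_R = 8/2.7 = 2.96 mA.
Check D2: its anode-to-cathode voltage is 7 − 8 = -1 V < 0.7 V, so it is off. The assumption is consistent.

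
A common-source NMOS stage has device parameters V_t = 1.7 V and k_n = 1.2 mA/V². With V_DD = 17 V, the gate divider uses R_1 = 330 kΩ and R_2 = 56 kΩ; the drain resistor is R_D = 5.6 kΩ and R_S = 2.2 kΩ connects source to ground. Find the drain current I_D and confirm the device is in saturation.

V_G = V_DD·R_2/(R_1+R_2) = 17×56/386 = 2.47 V.
Assume saturation: I_D = (k_n/2)(V_GS − V_t)² with V_GS = V_G − I_D·R_S = 2.47 − 2.2·I_D.
Substituting gives 2.9·I_D² − 3.02·I_D + 0.352 = 0, with roots I_D = 0.134 or 0.907 mA.
The root I_D = 0.907 mA gives V_GS = 0.47 V ≤ V_t, so take I_D = 0.134 mA.
Then V_GS = 2.17 V and V_DS = V_DD − I_D(R_D+R_S) = 17 − 0.134×7.8 = 16 V.
Saturation requires V_DS ≥ V_GS − V_t = 0.472 V; 16 ≥ 0.472 ✓.

I_D ≈ 0.13 mA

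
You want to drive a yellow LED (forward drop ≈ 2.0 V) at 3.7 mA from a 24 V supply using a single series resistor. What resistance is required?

R ≈ 5.9 kΩ

The resistor drops V_S − V_D = 24 − 2.0 = 22 V at 3.7 mA.
R = 22 V / 3.7 mA = 5.95 kΩ.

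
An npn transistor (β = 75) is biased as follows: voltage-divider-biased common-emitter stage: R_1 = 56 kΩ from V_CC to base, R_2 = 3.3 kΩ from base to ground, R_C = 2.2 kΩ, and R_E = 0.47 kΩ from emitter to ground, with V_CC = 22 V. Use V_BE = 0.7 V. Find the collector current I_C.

I_C ≈ 1 mA

Thevenize the base divider: V_Th = V_CC·R_2/(R_1+R_2) = 22×3.3/59.3 = 1.22 V, R_Th = R_1‖R_2 = 3.12 kΩ.
Base-emitter loop: V_Th = I_B·R_Th + V_BE + (β+1)I_B·R_E, so I_B = (1.22 − 0.7) / (3.12 + 76×0.47) = 0.0135 mA.
I_C = β·I_B = 75×0.0135 = 1.01 mA, and I_E = (β+1)I_B = 1.03 mA.
V_CE = V_CC − I_C·R_C − I_E·R_E = 22 − 1.01×2.2 − 1.03×0.47 = 19.3 V.
V_CE = 19.3 V > 0.2 V confirms active-region operation.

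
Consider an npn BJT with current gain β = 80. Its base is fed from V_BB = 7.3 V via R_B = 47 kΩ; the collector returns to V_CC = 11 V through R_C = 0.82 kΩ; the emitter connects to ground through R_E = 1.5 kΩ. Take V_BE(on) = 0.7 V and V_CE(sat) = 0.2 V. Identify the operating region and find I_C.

Assume active. Base-emitter loop: I_B = (V_BB − V_BE)/(R_B + (β+1)R_E) = (7.3 − 0.7)/(47 + 81×1.5) = 0.0392 mA.
I_C = β·I_B = 80×0.0392 = 3.13 mA.
V_CE = V_CC − I_C·R_C − I_E·R_E = 11 − 3.13×0.82 − 3.17×1.5 = 3.67 V > V_CE(sat), so the active-region assumption holds.

active; I_C ≈ 3.1 mA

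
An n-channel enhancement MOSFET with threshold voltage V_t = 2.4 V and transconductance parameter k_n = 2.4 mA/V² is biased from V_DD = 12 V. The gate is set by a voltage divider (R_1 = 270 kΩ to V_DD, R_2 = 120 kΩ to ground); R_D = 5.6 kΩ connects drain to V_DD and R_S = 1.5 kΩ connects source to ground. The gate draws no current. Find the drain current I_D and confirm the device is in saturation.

V_G = V_DD·R_2/(R_1+R_2) = 12×120/390 = 3.69 V.
Assume saturation: I_D = (k_n/2)(V_GS − V_t)² with V_GS = V_G − I_D·R_S = 3.69 − 1.5·I_D.
Substituting gives 2.7·I_D² − 5.65·I_D + 2 = 0, with roots I_D = 0.452 or 1.64 mA.
The root I_D = 1.64 mA gives V_GS = 1.23 V ≤ V_t, so take I_D = 0.452 mA.
Then V_GS = 3.01 V and V_DS = V_DD − I_D(R_D+R_S) = 12 − 0.452×7.1 = 8.79 V.
Saturation requires V_DS ≥ V_GS − V_t = 0.614 V; 8.79 ≥ 0.614 ✓.

I_D ≈ 0.45 mA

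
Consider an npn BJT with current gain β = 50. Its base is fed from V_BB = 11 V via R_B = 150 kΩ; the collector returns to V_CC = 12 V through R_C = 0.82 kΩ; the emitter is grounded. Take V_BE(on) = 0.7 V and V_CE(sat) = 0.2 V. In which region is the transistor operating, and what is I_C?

active; I_C ≈ 3.4 mA

Assume active. Base-emitter loop: I_B = (V_BB − V_BE)/R_B = (11 − 0.7)/150 = 0.0687 mA.
I_C = β·I_B = 50×0.0687 = 3.43 mA.
V_CE = V_CC − I_C·R_C = 12 − 3.43×0.82 = 9.18 V > V_CE(sat), so the active-region assumption holds.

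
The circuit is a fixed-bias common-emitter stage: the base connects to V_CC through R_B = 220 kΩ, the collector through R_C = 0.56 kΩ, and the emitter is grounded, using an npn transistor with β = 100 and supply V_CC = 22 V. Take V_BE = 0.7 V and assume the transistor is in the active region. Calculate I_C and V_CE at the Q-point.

I_C ≈ 9.7 mA, V_CE ≈ 17 V

Base loop: V_CC = I_B·R_B + V_BE, so I_B = (22 − 0.7)/220 kΩ = 0.0968 mA.
In the active region I_C = β·I_B = 100 × 0.0968 = 9.68 mA.
Collector loop: V_CE = V_CC − I_C·R_C = 22 − 9.68×0.56 = 16.6 V.
Since V_CE = 16.6 V > V_CE(sat) ≈ 0.2 V, the transistor is in the active region as assumed.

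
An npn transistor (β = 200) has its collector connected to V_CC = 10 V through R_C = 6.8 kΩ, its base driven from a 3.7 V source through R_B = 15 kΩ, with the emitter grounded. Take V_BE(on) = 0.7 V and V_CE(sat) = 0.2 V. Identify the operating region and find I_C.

Assume active: I_B = (3.7 − 0.7)/15 = 0.2 mA, giving I_C = β·I_B = 40 mA.
But then V_CE = 10 − 40×6.8 = -262 V < V_CE(sat) = 0.2 V — impossible in the active region.
So the transistor is saturated. With V_CE = 0.2 V, I_C = (V_CC − 0.2)/R_C = 9.8/6.8 = 1.44 mA.
Check: β·I_B = 40 mA > I_C = 1.44 mA, confirming saturation.

saturation; I_C ≈ 1.4 mA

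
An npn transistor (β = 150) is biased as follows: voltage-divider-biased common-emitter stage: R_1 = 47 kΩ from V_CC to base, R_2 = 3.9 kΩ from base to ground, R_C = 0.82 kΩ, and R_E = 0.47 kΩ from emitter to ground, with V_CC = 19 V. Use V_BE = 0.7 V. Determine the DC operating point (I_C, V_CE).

Thevenize the base divider: V_Th = V_CC·R_2/(R_1+R_2) = 19×3.9/50.9 = 1.46 V, R_Th = R_1‖R_2 = 3.6 kΩ.
Base-emitter loop: V_Th = I_B·R_Th + V_BE + (β+1)I_B·R_E, so I_B = (1.46 − 0.7) / (3.6 + 151×0.47) = 0.0101 mA.
I_C = β·I_B = 150×0.0101 = 1.52 mA, and I_E = (β+1)I_B = 1.53 mA.
V_CE = V_CC − I_C·R_C − I_E·R_E = 19 − 1.52×0.82 − 1.53×0.47 = 17 V.
V_CE = 17 V > 0.2 V confirms active-region operation.

I_C ≈ 1.5 mA, V_CE ≈ 17 V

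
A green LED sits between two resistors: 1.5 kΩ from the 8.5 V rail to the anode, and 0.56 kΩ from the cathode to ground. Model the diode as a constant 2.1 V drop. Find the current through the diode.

The two resistors are in series with the diode, so KVL gives 8.5 = I·1.5 + 2.1 + I·0.56.
I = (8.5 − 2.1) / (1.5 + 0.56) kΩ = 6.4 / 2.06 = 3.11 mA.

I ≈ 3.1 mA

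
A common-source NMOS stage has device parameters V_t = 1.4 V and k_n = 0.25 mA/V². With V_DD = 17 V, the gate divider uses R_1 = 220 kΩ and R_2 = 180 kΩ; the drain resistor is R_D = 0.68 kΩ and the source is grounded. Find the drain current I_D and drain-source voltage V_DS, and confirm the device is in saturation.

I_D ≈ 4.9 mA, V_DS ≈ 14 V

V_G = V_DD·R_2/(R_1+R_2) = 17×180/400 = 7.65 V. With the source grounded, V_GS = V_G = 7.65 V.
Assume saturation: I_D = (k_n/2)(V_GS − V_t)² = (0.25/2)×(7.65 − 1.4)² = 0.125×6.25² = 4.88 mA.
V_DS = V_DD − I_D·R_D = 17 − 4.88×0.68 = 13.7 V.
Saturation requires V_DS ≥ V_GS − V_t = 6.25 V; 13.7 ≥ 6.25 ✓.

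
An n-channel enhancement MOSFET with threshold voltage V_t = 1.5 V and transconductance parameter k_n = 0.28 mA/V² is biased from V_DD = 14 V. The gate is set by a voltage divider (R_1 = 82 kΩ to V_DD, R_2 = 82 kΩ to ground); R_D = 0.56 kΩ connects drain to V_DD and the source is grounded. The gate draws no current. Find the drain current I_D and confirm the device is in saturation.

V_G = V_DD·R_2/(R_1+R_2) = 14×82/164 = 7 V. With the source grounded, V_GS = V_G = 7 V.
Assume saturation: I_D = (k_n/2)(V_GS − V_t)² = (0.28/2)×(7 − 1.5)² = 0.14×5.5² = 4.24 mA.
V_DS = V_DD − I_D·R_D = 14 − 4.24×0.56 = 11.6 V.
Saturation requires V_DS ≥ V_GS − V_t = 5.5 V; 11.6 ≥ 5.5 ✓.

I_D ≈ 4.2 mA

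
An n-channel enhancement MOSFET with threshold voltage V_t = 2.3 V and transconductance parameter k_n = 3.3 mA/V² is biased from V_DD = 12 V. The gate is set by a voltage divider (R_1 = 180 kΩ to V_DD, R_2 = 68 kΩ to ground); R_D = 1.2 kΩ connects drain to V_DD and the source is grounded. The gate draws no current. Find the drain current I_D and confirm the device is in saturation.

I_D ≈ 1.6 mA

V_G = V_DD·R_2/(R_1+R_2) = 12×68/248 = 3.29 V. With the source grounded, V_GS = V_G = 3.29 V.
Assume saturation: I_D = (k_n/2)(V_GS − V_t)² = (3.3/2)×(3.29 − 2.3)² = 1.65×0.99² = 1.62 mA.
V_DS = V_DD − I_D·R_D = 12 − 1.62×1.2 = 10.1 V.
Saturation requires V_DS ≥ V_GS − V_t = 0.99 V; 10.1 ≥ 0.99 ✓.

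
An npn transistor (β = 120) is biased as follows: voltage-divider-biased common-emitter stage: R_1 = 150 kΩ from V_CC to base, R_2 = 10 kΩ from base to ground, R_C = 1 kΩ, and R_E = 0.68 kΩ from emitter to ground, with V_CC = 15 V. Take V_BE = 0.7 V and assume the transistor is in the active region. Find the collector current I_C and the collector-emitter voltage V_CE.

I_C ≈ 0.31 mA, V_CE ≈ 14 V

Thevenize the base divider: V_Th = V_CC·R_2/(R_1+R_2) = 15×10/160 = 0.938 V, R_Th = R_1‖R_2 = 9.38 kΩ.
Base-emitter loop: V_Th = I_B·R_Th + V_BE + (β+1)I_B·R_E, so I_B = (0.938 − 0.7) / (9.38 + 121×0.68) = 0.00259 mA.
I_C = β·I_B = 120×0.00259 = 0.311 mA, and I_E = (β+1)I_B = 0.314 mA.
V_CE = V_CC − I_C·R_C − I_E·R_E = 15 − 0.311×1 − 0.314×0.68 = 14.5 V.
V_CE = 14.5 V > 0.2 V confirms active-region operation.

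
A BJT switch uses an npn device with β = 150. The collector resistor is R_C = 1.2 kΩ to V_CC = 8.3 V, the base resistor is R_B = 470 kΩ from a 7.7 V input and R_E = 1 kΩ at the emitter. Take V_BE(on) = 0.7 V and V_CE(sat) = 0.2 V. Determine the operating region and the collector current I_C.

active; I_C ≈ 1.7 mA

Assume active. Base-emitter loop: I_B = (V_BB − V_BE)/(R_B + (β+1)R_E) = (7.7 − 0.7)/(470 + 151×1) = 0.0113 mA.
I_C = β·I_B = 150×0.0113 = 1.69 mA.
V_CE = V_CC − I_C·R_C − I_E·R_E = 8.3 − 1.69×1.2 − 1.7×1 = 4.57 V > V_CE(sat), so the active-region assumption holds.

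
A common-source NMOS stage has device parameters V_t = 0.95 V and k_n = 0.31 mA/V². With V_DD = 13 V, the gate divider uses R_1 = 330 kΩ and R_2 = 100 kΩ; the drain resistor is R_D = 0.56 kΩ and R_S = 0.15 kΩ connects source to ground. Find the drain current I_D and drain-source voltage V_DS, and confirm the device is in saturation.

I_D ≈ 0.61 mA, V_DS ≈ 13 V

V_G = V_DD·R_2/(R_1+R_2) = 13×100/430 = 3.02 V.
Assume saturation: I_D = (k_n/2)(V_GS − V_t)² with V_GS = V_G − I_D·R_S = 3.02 − 0.15·I_D.
Substituting gives 0.00349·I_D² − 1.1·I_D + 0.666 = 0, with roots I_D = 0.609 or 314 mA.
The root I_D = 314 mA gives V_GS = -44 V ≤ V_t, so take I_D = 0.609 mA.
Then V_GS = 2.93 V and V_DS = V_DD − I_D(R_D+R_S) = 13 − 0.609×0.71 = 12.6 V.
Saturation requires V_DS ≥ V_GS − V_t = 1.98 V; 12.6 ≥ 1.98 ✓.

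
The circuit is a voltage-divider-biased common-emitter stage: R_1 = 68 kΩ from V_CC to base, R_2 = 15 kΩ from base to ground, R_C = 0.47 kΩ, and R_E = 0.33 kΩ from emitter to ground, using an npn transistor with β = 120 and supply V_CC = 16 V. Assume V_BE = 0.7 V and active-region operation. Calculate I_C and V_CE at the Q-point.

Thevenize the base divider: V_Th = V_CC·R_2/(R_1+R_2) = 16×15/83 = 2.89 V, R_Th = R_1‖R_2 = 12.3 kΩ.
Base-emitter loop: V_Th = I_B·R_Th + V_BE + (β+1)I_B·R_E, so I_B = (2.89 − 0.7) / (12.3 + 121×0.33) = 0.042 mA.
I_C = β·I_B = 120×0.042 = 5.04 mA, and I_E = (β+1)I_B = 5.08 mA.
V_CE = V_CC − I_C·R_C − I_E·R_E = 16 − 5.04×0.47 − 5.08×0.33 = 12 V.
V_CE = 12 V > 0.2 V confirms active-region operation.

I_C ≈ 5 mA, V_CE ≈ 12 V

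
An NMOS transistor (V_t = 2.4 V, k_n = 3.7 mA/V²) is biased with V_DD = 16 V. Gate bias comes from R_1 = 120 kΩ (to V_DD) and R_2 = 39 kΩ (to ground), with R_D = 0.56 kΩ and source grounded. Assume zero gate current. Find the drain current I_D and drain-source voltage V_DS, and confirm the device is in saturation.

I_D ≈ 4.3 mA, V_DS ≈ 14 V

V_G = V_DD·R_2/(R_1+R_2) = 16×39/159 = 3.92 V. With the source grounded, V_GS = V_G = 3.92 V.
Assume saturation: I_D = (k_n/2)(V_GS − V_t)² = (3.7/2)×(3.92 − 2.4)² = 1.85×1.52² = 4.3 mA.
V_DS = V_DD − I_D·R_D = 16 − 4.3×0.56 = 13.6 V.
Saturation requires V_DS ≥ V_GS − V_t = 1.52 V; 13.6 ≥ 1.52 ✓.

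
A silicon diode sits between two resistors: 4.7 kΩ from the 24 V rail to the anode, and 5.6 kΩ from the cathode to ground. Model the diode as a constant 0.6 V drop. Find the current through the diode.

The two resistors are in series with the diode, so KVL gives 24 = I·4.7 + 0.6 + I·5.6.
I = (24 − 0.6) / (4.7 + 5.6) kΩ = 23.4 / 10.3 = 2.27 mA.

I ≈ 2.3 mA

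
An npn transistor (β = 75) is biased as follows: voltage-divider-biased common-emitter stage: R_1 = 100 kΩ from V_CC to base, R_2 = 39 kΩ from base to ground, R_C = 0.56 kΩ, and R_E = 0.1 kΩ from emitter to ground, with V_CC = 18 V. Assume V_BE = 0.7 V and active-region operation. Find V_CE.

V_CE ≈ 12 V

Thevenize the base divider: V_Th = V_CC·R_2/(R_1+R_2) = 18×39/139 = 5.05 V, R_Th = R_1‖R_2 = 28.1 kΩ.
Base-emitter loop: V_Th = I_B·R_Th + V_BE + (β+1)I_B·R_E, so I_B = (5.05 − 0.7) / (28.1 + 76×0.1) = 0.122 mA.
I_C = β·I_B = 75×0.122 = 9.15 mA, and I_E = (β+1)I_B = 9.27 mA.
V_CE = V_CC − I_C·R_C − I_E·R_E = 18 − 9.15×0.56 − 9.27×0.1 = 11.9 V.
V_CE = 11.9 V > 0.2 V confirms active-region operation.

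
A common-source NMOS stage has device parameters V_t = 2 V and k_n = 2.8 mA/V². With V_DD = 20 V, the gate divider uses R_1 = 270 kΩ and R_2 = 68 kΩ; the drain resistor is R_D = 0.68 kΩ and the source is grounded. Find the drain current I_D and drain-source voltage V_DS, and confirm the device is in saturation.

V_G = V_DD·R_2/(R_1+R_2) = 20×68/338 = 4.02 V. With the source grounded, V_GS = V_G = 4.02 V.
Assume saturation: I_D = (k_n/2)(V_GS − V_t)² = (2.8/2)×(4.02 − 2)² = 1.4×2.02² = 5.73 mA.
V_DS = V_DD − I_D·R_D = 20 − 5.73×0.68 = 16.1 V.
Saturation requires V_DS ≥ V_GS − V_t = 2.02 V; 16.1 ≥ 2.02 ✓.

I_D ≈ 5.7 mA, V_DS ≈ 16 V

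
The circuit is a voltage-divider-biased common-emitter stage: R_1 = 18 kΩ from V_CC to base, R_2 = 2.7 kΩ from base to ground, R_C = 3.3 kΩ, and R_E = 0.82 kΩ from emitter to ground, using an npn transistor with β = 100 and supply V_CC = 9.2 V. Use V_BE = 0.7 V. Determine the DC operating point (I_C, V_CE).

I_C ≈ 0.59 mA, V_CE ≈ 6.8 V

Thevenize the base divider: V_Th = V_CC·R_2/(R_1+R_2) = 9.2×2.7/20.7 = 1.2 V, R_Th = R_1‖R_2 = 2.35 kΩ.
Base-emitter loop: V_Th = I_B·R_Th + V_BE + (β+1)I_B·R_E, so I_B = (1.2 − 0.7) / (2.35 + 101×0.82) = 0.00587 mA.
I_C = β·I_B = 100×0.00587 = 0.587 mA, and I_E = (β+1)I_B = 0.593 mA.
V_CE = V_CC − I_C·R_C − I_E·R_E = 9.2 − 0.587×3.3 − 0.593×0.82 = 6.78 V.
V_CE = 6.78 V > 0.2 V confirms active-region operation.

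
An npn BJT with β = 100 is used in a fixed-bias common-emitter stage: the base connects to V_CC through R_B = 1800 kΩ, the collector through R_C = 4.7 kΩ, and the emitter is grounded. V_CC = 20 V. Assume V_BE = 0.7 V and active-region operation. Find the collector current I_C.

I_C ≈ 1.1 mA

Base loop: V_CC = I_B·R_B + V_BE, so I_B = (20 − 0.7)/1800 kΩ = 0.0107 mA.
In the active region I_C = β·I_B = 100 × 0.0107 = 1.07 mA.
Collector loop: V_CE = V_CC − I_C·R_C = 20 − 1.07×4.7 = 15 V.
Since V_CE = 15 V > V_CE(sat) ≈ 0.2 V, the transistor is in the active region as assumed.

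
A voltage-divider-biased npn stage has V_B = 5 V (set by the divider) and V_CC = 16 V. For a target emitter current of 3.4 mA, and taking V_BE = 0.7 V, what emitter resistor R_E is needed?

V_E = V_B − V_BE = 5 − 0.7 = 4.3 V.
R_E = V_E / I_E = 4.3 / 3.4 = 1.26 kΩ.

R_E ≈ 1.3 kΩ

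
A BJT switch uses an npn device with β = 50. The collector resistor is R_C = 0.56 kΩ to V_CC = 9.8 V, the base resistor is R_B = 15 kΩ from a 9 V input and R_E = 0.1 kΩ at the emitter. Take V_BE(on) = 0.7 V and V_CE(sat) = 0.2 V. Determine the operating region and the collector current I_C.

saturation; I_C ≈ 14 mA

Assume active: I_B = (9 − 0.7)/(15 + 51×0.1) = 0.413 mA, I_C = β·I_B = 20.6 mA.
Then V_CE = 9.8 − 20.6×0.56 − 21.1×0.1 = -3.87 V < 0.2 V — the active assumption fails.
Re-solve with V_CE = 0.2 V. KCL at the emitter: V_E/R_E = (V_BB−0.7−V_E)/R_B + (V_CC−0.2−V_E)/R_C, giving V_E = 1.49 V.
I_C = (V_CC − 0.2 − V_E)/R_C = (9.6 − 1.49)/0.56 = 14.5 mA.
Check: I_B = (8.3 − 1.49)/15 = 0.454 mA, and β·I_B = 22.7 mA > I_C, confirming saturation.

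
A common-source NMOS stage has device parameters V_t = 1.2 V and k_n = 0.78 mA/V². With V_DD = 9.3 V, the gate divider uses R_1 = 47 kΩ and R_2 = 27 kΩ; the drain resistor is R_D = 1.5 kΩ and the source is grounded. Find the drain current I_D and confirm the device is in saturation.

V_G = V_DD·R_2/(R_1+R_2) = 9.3×27/74 = 3.39 V. With the source grounded, V_GS = V_G = 3.39 V.
Assume saturation: I_D = (k_n/2)(V_GS − V_t)² = (0.78/2)×(3.39 − 1.2)² = 0.39×2.19² = 1.88 mA.
V_DS = V_DD − I_D·R_D = 9.3 − 1.88×1.5 = 6.49 V.
Saturation requires V_DS ≥ V_GS − V_t = 2.19 V; 6.49 ≥ 2.19 ✓.

I_D ≈ 1.9 mA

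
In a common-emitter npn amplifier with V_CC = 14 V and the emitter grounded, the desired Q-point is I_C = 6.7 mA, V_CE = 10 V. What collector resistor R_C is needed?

Collector loop: V_CC = I_C·R_C + V_CE.
R_C = (V_CC − V_CE)/I_C = (14 − 10)/6.7 = 0.597 kΩ.

R_C ≈ 0.6 kΩ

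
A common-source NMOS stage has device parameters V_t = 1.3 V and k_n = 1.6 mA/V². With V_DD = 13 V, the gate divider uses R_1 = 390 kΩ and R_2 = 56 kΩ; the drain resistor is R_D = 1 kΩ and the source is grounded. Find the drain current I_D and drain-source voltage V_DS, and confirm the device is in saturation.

I_D ≈ 0.088 mA, V_DS ≈ 13 V

V_G = V_DD·R_2/(R_1+R_2) = 13×56/446 = 1.63 V. With the source grounded, V_GS = V_G = 1.63 V.
Assume saturation: I_D = (k_n/2)(V_GS − V_t)² = (1.6/2)×(1.63 − 1.3)² = 0.8×0.332² = 0.0883 mA.
V_DS = V_DD − I_D·R_D = 13 − 0.0883×1 = 12.9 V.
Saturation requires V_DS ≥ V_GS − V_t = 0.332 V; 12.9 ≥ 0.332 ✓.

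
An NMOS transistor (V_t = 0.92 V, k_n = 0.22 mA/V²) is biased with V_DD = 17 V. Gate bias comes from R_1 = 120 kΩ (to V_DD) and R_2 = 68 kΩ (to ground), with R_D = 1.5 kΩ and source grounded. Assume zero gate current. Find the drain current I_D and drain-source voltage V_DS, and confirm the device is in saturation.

I_D ≈ 3 mA, V_DS ≈ 12 V

V_G = V_DD·R_2/(R_1+R_2) = 17×68/188 = 6.15 V. With the source grounded, V_GS = V_G = 6.15 V.
Assume saturation: I_D = (k_n/2)(V_GS − V_t)² = (0.22/2)×(6.15 − 0.92)² = 0.11×5.23² = 3.01 mA.
V_DS = V_DD − I_D·R_D = 17 − 3.01×1.5 = 12.5 V.
Saturation requires V_DS ≥ V_GS − V_t = 5.23 V; 12.5 ≥ 5.23 ✓.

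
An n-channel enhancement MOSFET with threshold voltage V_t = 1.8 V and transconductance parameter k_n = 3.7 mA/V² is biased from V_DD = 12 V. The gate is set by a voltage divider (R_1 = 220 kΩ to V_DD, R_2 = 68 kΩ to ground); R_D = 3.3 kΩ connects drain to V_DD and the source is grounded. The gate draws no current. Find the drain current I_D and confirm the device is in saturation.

V_G = V_DD·R_2/(R_1+R_2) = 12×68/288 = 2.83 V. With the source grounded, V_GS = V_G = 2.83 V.
Assume saturation: I_D = (k_n/2)(V_GS − V_t)² = (3.7/2)×(2.83 − 1.8)² = 1.85×1.03² = 1.98 mA.
V_DS = V_DD − I_D·R_D = 12 − 1.98×3.3 = 5.48 V.
Saturation requires V_DS ≥ V_GS − V_t = 1.03 V; 5.48 ≥ 1.03 ✓.

I_D ≈ 2 mA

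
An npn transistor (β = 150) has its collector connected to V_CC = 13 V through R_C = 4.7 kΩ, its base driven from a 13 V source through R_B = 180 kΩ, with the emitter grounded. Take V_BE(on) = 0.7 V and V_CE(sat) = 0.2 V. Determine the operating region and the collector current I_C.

saturation; I_C ≈ 2.7 mA

Assume active: I_B = (13 − 0.7)/180 = 0.0683 mA, giving I_C = β·I_B = 10.3 mA.
But then V_CE = 13 − 10.3×4.7 = -35.2 V < V_CE(sat) = 0.2 V — impossible in the active region.
So the transistor is saturated. With V_CE = 0.2 V, I_C = (V_CC − 0.2)/R_C = 12.8/4.7 = 2.72 mA.
Check: β·I_B = 10.3 mA > I_C = 2.72 mA, confirming saturation.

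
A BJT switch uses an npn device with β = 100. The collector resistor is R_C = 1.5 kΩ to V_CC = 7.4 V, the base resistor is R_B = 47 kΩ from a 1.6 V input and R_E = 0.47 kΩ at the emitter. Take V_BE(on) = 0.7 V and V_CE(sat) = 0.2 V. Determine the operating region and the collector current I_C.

active; I_C ≈ 0.95 mA

Assume active. Base-emitter loop: I_B = (V_BB − V_BE)/(R_B + (β+1)R_E) = (1.6 − 0.7)/(47 + 101×0.47) = 0.00953 mA.
I_C = β·I_B = 100×0.00953 = 0.953 mA.
V_CE = V_CC − I_C·R_C − I_E·R_E = 7.4 − 0.953×1.5 − 0.962×0.47 = 5.52 V > V_CE(sat), so the active-region assumption holds.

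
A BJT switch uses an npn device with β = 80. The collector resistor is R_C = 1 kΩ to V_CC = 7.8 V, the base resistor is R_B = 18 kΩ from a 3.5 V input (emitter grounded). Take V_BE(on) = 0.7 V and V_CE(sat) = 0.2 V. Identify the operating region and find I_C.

saturation; I_C ≈ 7.6 mA

Assume active: I_B = (3.5 − 0.7)/18 = 0.156 mA, giving I_C = β·I_B = 12.4 mA.
But then V_CE = 7.8 − 12.4×1 = -4.64 V < V_CE(sat) = 0.2 V — impossible in the active region.
So the transistor is saturated. With V_CE = 0.2 V, I_C = (V_CC − 0.2)/R_C = 7.6/1 = 7.6 mA.
Check: β·I_B = 12.4 mA > I_C = 7.6 mA, confirming saturation.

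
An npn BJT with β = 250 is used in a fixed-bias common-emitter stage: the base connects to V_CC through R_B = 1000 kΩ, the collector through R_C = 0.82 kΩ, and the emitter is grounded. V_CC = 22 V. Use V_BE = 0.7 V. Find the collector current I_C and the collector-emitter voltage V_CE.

I_C ≈ 5.3 mA, V_CE ≈ 18 V

Base loop: V_CC = I_B·R_B + V_BE, so I_B = (22 − 0.7)/1000 kΩ = 0.0213 mA.
In the active region I_C = β·I_B = 250 × 0.0213 = 5.33 mA.
Collector loop: V_CE = V_CC − I_C·R_C = 22 − 5.33×0.82 = 17.6 V.
Since V_CE = 17.6 V > V_CE(sat) ≈ 0.2 V, the transistor is in the active region as assumed.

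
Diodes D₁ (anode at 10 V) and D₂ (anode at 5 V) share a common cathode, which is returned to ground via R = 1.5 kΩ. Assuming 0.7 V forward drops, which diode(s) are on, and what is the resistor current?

Only D₁ conducts; I_R ≈ 6.2 mA

Assume both conduct. Then node N would need to be at both 10−0.7 = 9.3 V and 5−0.7 = 4.3 V, which is impossible.
Assume only D₁ conducts: V_N = 10 − 0.7 = 9.3 V, so I_R = 9.3/1.5 = 6.2 mA.
Check D₂: its anode-to-cathode voltage is 5 − 9.3 = -4.3 V < 0.7 V, so it is off. The assumption is consistent.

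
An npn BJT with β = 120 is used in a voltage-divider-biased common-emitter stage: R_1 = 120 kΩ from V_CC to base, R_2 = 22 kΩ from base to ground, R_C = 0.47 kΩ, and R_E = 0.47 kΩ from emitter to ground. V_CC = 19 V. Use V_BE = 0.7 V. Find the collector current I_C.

I_C ≈ 3.6 mA

Thevenize the base divider: V_Th = V_CC·R_2/(R_1+R_2) = 19×22/142 = 2.94 V, R_Th = R_1‖R_2 = 18.6 kΩ.
Base-emitter loop: V_Th = I_B·R_Th + V_BE + (β+1)I_B·R_E, so I_B = (2.94 − 0.7) / (18.6 + 121×0.47) = 0.0297 mA.
I_C = β·I_B = 120×0.0297 = 3.57 mA, and I_E = (β+1)I_B = 3.6 mA.
V_CE = V_CC − I_C·R_C − I_E·R_E = 19 − 3.57×0.47 − 3.6×0.47 = 15.6 V.
V_CE = 15.6 V > 0.2 V confirms active-region operation.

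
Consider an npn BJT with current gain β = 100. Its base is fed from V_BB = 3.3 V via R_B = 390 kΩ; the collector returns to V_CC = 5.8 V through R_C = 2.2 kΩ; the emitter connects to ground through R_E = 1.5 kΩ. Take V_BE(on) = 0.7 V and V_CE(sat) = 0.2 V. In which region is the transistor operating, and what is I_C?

active; I_C ≈ 0.48 mA

Assume active. Base-emitter loop: I_B = (V_BB − V_BE)/(R_B + (β+1)R_E) = (3.3 − 0.7)/(390 + 101×1.5) = 0.0048 mA.
I_C = β·I_B = 100×0.0048 = 0.48 mA.
V_CE = V_CC − I_C·R_C − I_E·R_E = 5.8 − 0.48×2.2 − 0.485×1.5 = 4.02 V > V_CE(sat), so the active-region assumption holds.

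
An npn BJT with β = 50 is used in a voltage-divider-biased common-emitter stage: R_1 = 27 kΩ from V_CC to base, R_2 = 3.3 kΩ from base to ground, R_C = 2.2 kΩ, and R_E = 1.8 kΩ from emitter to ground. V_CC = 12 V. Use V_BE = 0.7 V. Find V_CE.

V_CE ≈ 11 V

Thevenize the base divider: V_Th = V_CC·R_2/(R_1+R_2) = 12×3.3/30.3 = 1.31 V, R_Th = R_1‖R_2 = 2.94 kΩ.
Base-emitter loop: V_Th = I_B·R_Th + V_BE + (β+1)I_B·R_E, so I_B = (1.31 − 0.7) / (2.94 + 51×1.8) = 0.00641 mA.
I_C = β·I_B = 50×0.00641 = 0.32 mA, and I_E = (β+1)I_B = 0.327 mA.
V_CE = V_CC − I_C·R_C − I_E·R_E = 12 − 0.32×2.2 − 0.327×1.8 = 10.7 V.
V_CE = 10.7 V > 0.2 V confirms active-region operation.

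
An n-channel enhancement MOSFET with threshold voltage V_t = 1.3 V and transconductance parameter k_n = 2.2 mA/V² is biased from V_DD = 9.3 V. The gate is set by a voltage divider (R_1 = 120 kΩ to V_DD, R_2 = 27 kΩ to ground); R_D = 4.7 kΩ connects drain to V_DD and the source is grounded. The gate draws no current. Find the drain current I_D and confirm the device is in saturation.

V_G = V_DD·R_2/(R_1+R_2) = 9.3×27/147 = 1.71 V. With the source grounded, V_GS = V_G = 1.71 V.
Assume saturation: I_D = (k_n/2)(V_GS − V_t)² = (2.2/2)×(1.71 − 1.3)² = 1.1×0.408² = 0.183 mA.
V_DS = V_DD − I_D·R_D = 9.3 − 0.183×4.7 = 8.44 V.
Saturation requires V_DS ≥ V_GS − V_t = 0.408 V; 8.44 ≥ 0.408 ✓.

I_D ≈ 0.18 mA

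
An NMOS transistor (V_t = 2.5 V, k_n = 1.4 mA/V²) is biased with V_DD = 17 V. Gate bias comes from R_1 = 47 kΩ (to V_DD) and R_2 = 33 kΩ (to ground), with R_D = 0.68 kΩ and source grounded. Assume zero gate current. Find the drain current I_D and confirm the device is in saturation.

I_D ≈ 14 mA

V_G = V_DD·R_2/(R_1+R_2) = 17×33/80 = 7.01 V. With the source grounded, V_GS = V_G = 7.01 V.
Assume saturation: I_D = (k_n/2)(V_GS − V_t)² = (1.4/2)×(7.01 − 2.5)² = 0.7×4.51² = 14.3 mA.
V_DS = V_DD − I_D·R_D = 17 − 14.3×0.68 = 7.31 V.
Saturation requires V_DS ≥ V_GS − V_t = 4.51 V; 7.31 ≥ 4.51 ✓.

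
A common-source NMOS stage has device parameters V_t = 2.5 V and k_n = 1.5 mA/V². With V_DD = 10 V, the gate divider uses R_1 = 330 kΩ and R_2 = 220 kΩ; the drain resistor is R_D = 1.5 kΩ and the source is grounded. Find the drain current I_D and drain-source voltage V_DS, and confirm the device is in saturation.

V_G = V_DD·R_2/(R_1+R_2) = 10×220/550 = 4 V. With the source grounded, V_GS = V_G = 4 V.
Assume saturation: I_D = (k_n/2)(V_GS − V_t)² = (1.5/2)×(4 − 2.5)² = 0.75×1.5² = 1.69 mA.
V_DS = V_DD − I_D·R_D = 10 − 1.69×1.5 = 7.47 V.
Saturation requires V_DS ≥ V_GS − V_t = 1.5 V; 7.47 ≥ 1.5 ✓.

I_D ≈ 1.7 mA, V_DS ≈ 7.5 V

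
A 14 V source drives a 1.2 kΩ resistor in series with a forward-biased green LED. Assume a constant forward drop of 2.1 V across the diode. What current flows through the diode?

KVL around the loop: 14 = V_D + I·R = 2.1 + I × 1.2 kΩ.
So I = (14 − 2.1) / 1.2 kΩ = 11.9 / 1.2 = 9.92 mA.

I ≈ 9.9 mA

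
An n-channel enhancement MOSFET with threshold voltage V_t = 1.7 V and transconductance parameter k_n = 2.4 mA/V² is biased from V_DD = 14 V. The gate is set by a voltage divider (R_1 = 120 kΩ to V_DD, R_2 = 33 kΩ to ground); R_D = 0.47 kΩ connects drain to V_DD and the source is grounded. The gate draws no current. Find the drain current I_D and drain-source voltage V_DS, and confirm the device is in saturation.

I_D ≈ 2.1 mA, V_DS ≈ 13 V

V_G = V_DD·R_2/(R_1+R_2) = 14×33/153 = 3.02 V. With the source grounded, V_GS = V_G = 3.02 V.
Assume saturation: I_D = (k_n/2)(V_GS − V_t)² = (2.4/2)×(3.02 − 1.7)² = 1.2×1.32² = 2.09 mA.
V_DS = V_DD − I_D·R_D = 14 − 2.09×0.47 = 13 V.
Saturation requires V_DS ≥ V_GS − V_t = 1.32 V; 13 ≥ 1.32 ✓.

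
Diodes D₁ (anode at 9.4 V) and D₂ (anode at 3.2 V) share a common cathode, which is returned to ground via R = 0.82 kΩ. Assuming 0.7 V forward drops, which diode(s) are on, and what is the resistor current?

Assume both conduct. Then node N would need to be at both 9.4−0.7 = 8.7 V and 3.2−0.7 = 2.5 V, which is impossible.
Assume only D₁ conducts: V_N = 9.4 − 0.7 = 8.7 V, so I_R = 8.7/0.82 = 10.6 mA.
Check D₂: its anode-to-cathode voltage is 3.2 − 8.7 = -5.5 V < 0.7 V, so it is off. The assumption is consistent.

Only D₁ conducts; I_R ≈ 11 mA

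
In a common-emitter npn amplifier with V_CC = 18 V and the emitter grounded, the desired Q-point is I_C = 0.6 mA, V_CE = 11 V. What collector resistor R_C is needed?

Collector loop: V_CC = I_C·R_C + V_CE.
R_C = (V_CC − V_CE)/I_C = (18 − 11)/0.6 = 11.7 kΩ.

R_C ≈ 12 kΩ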